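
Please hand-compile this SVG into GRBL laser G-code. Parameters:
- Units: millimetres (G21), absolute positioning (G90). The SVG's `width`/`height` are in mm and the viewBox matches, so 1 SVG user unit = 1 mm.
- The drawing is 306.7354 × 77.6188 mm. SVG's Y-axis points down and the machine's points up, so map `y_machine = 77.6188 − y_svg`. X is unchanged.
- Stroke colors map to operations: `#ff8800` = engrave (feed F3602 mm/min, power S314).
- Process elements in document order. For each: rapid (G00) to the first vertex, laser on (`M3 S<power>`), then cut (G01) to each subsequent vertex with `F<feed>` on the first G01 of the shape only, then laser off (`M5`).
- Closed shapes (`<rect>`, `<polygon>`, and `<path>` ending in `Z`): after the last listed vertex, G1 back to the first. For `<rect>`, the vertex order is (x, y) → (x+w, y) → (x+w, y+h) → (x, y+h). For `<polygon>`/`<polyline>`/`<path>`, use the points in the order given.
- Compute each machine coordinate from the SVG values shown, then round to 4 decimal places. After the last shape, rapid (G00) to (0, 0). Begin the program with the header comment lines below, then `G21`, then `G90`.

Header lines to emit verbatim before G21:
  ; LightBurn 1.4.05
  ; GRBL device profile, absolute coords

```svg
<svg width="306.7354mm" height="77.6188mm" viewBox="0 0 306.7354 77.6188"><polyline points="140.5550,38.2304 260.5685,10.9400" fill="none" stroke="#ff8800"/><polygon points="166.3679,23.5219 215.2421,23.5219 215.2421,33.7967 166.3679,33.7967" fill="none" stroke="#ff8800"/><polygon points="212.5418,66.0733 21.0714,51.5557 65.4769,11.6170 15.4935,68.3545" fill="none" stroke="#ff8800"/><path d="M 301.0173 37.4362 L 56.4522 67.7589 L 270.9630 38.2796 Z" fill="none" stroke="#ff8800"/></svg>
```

Since the viewBox matches the mm dimensions, user units are millimetres directly. The only transform is the Y-flip y_m = 77.6188 − y_svg.

Shape 1 is a line segment drawn with `<polyline>`. Its stroke #ff8800 means engrave at S314, F3602. After flipping Y the toolpath is (140.5550,39.3884) → (260.5685,66.6788).

Shape 2 is a rectangle drawn with `<polygon>`. Its stroke #ff8800 means engrave at S314, F3602. After flipping Y the toolpath is (166.3679,54.0969) → (215.2421,54.0969) → (215.2421,43.8221) → (166.3679,43.8221) → (166.3679,54.0969), returning to the start.

Shape 3 is a closed polygon drawn with `<polygon>`. Its stroke #ff8800 means engrave at S314, F3602. After flipping Y the toolpath is (212.5418,11.5455) → (21.0714,26.0631) → (65.4769,66.0018) → (15.4935,9.2643) → (212.5418,11.5455), returning to the start.

Shape 4 is a closed polygon drawn with `<path>`. Its stroke #ff8800 means engrave at S314, F3602. After flipping Y the toolpath is (301.0173,40.1826) → (56.4522,9.8599) → (270.9630,39.3392) → (301.0173,40.1826), returning to the start.

; LightBurn 1.4.05
; GRBL device profile, absolute coords
G21
G90
G00 X140.5550 Y39.3884
M3 S314
G01 X260.5685 Y66.6788 F3602
M5
G00 X166.3679 Y54.0969
M3 S314
G01 X215.2421 Y54.0969 F3602
G01 X215.2421 Y43.8221
G01 X166.3679 Y43.8221
G01 X166.3679 Y54.0969
M5
G00 X212.5418 Y11.5455
M3 S314
G01 X21.0714 Y26.0631 F3602
G01 X65.4769 Y66.0018
G01 X15.4935 Y9.2643
G01 X212.5418 Y11.5455
M5
G00 X301.0173 Y40.1826
M3 S314
G01 X56.4522 Y9.8599 F3602
G01 X270.9630 Y39.3392
G01 X301.0173 Y40.1826
M5
G00 X0.0000 Y0.0000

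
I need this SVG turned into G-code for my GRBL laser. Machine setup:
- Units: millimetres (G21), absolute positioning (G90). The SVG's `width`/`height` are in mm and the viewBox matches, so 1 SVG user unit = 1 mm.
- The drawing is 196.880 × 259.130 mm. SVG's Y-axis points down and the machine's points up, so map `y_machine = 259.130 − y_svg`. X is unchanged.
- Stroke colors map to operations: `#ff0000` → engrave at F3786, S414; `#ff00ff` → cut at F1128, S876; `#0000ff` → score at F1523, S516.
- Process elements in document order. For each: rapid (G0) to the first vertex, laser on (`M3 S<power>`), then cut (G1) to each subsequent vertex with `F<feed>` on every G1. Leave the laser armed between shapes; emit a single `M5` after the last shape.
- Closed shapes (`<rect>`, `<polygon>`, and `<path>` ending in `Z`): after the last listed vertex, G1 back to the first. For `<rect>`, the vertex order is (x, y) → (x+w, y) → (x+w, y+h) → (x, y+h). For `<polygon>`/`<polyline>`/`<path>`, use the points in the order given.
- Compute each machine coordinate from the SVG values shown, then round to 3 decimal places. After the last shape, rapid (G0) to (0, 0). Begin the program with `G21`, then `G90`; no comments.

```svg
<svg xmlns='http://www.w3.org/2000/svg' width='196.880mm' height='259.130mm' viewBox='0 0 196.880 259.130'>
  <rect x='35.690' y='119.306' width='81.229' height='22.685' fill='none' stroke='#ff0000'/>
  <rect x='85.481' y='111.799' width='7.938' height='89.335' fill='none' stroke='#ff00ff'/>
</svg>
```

viewBox `0 0 196.880 259.130` with mm width/height → 1 unit = 1 mm. Flip: y_m = 259.130 − y_svg.

**Shape 1** — `<rect>` rectangle, stroke `#ff0000` → engrave (S414, F3786). Machine vertices: (35.690,139.824) → (116.919,139.824) → (116.919,117.139) → (35.690,117.139) → (35.690,139.824). Closed: final G1 returns to the first vertex.

**Shape 2** — `<rect>` rectangle, stroke `#ff00ff` → cut (S876, F1128). Machine vertices: (85.481,147.331) → (93.419,147.331) → (93.419,57.996) → (85.481,57.996) → (85.481,147.331). Closed: final G1 returns to the first vertex.

G21
G90
G0 X35.690 Y139.824
M3 S414
G1 X116.919 Y139.824 F3786
G1 X116.919 Y117.139 F3786
G1 X35.690 Y117.139 F3786
G1 X35.690 Y139.824 F3786
G0 X85.481 Y147.331
M3 S876
G1 X93.419 Y147.331 F1128
G1 X93.419 Y57.996 F1128
G1 X85.481 Y57.996 F1128
G1 X85.481 Y147.331 F1128
M5
G0 X0.000 Y0.000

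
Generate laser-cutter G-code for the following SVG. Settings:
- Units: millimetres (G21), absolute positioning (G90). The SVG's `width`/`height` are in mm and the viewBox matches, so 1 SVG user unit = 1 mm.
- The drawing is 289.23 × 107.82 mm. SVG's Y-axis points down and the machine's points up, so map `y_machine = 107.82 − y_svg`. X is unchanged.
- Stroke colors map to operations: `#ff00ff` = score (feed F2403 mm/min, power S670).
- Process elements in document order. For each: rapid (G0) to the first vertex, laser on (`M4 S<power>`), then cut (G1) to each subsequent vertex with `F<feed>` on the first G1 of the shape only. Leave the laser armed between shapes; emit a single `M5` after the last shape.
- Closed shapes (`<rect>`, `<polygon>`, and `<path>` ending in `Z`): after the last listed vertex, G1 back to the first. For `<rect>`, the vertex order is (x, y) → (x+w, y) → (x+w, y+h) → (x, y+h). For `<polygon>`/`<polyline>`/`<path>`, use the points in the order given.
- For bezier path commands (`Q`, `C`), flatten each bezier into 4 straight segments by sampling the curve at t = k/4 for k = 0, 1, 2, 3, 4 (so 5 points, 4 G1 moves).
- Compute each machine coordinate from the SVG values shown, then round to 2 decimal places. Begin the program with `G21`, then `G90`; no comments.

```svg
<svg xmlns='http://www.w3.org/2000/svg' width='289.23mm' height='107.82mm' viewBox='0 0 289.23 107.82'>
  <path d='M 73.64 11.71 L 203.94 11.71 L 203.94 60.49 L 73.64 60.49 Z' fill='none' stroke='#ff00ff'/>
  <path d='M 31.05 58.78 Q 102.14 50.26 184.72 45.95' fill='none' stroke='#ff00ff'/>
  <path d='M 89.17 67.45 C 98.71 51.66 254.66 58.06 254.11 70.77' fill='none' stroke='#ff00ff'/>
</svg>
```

viewBox `0 0 289.23 107.82` with mm width/height → 1 unit = 1 mm. Flip: y_m = 107.82 − y_svg.

**Shape 1** — `<path>` rectangle, stroke `#ff00ff` → score (S670, F2403). Machine vertices: (73.64,96.11) → (203.94,96.11) → (203.94,47.33) → (73.64,47.33) → (73.64,96.11). Closed: final G1 returns to the first vertex.

**Shape 2** — `<path>` quadratic bezier, stroke `#ff00ff` → score (S670, F2403). Control points (SVG): P0=(31.05,58.78), P1=(102.14,50.26), P2=(184.72,45.95); sampled at t=k/4. Machine vertices: (31.05,49.04) → (67.31,53.04) → (105.01,56.51) → (144.15,59.45) → (184.72,61.87). Open path.

**Shape 3** — `<path>` cubic bezier, stroke `#ff00ff` → score (S670, F2403). Control points (SVG): P0=(89.17,67.45), P1=(98.71,51.66), P2=(254.66,58.06), P3=(254.11,70.77); sampled at t=k/4. Machine vertices: (89.17,40.37) → (119.04,48.30) → (175.42,49.40) → (229.91,45.15) → (254.11,37.05). Open path.

G21
G90
G0 X73.64 Y96.11
M4 S670
G1 X203.94 Y96.11 F2403
G1 X203.94 Y47.33
G1 X73.64 Y47.33
G1 X73.64 Y96.11
G0 X31.05 Y49.04
M4 S670
G1 X67.31 Y53.04 F2403
G1 X105.01 Y56.51
G1 X144.15 Y59.45
G1 X184.72 Y61.87
G0 X89.17 Y40.37
M4 S670
G1 X119.04 Y48.30 F2403
G1 X175.42 Y49.40
G1 X229.91 Y45.15
G1 X254.11 Y37.05
M5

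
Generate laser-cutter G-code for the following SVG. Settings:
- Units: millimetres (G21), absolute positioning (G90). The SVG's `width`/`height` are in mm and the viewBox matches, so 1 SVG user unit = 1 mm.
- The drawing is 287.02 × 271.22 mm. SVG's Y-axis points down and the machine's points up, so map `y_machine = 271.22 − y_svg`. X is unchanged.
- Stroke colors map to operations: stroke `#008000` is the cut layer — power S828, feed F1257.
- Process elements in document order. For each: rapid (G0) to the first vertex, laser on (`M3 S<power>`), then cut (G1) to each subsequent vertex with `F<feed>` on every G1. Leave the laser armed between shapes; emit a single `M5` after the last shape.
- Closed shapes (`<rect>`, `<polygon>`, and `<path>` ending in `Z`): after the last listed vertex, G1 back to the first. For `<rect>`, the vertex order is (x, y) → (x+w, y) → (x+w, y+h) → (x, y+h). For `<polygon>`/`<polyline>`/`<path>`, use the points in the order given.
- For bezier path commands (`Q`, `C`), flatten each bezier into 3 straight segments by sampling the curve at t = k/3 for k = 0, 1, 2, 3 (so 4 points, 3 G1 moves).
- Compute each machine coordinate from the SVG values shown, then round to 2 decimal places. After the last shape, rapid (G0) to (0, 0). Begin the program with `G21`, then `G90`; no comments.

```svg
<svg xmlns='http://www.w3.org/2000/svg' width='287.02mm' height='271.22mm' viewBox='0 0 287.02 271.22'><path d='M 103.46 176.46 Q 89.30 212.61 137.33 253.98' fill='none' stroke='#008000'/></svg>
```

Since the viewBox matches the mm dimensions, user units are millimetres directly. The only transform is the Y-flip y_m = 271.22 − y_svg.

Shape 1 is a quadratic bezier drawn with `<path>`. Its stroke #008000 means cut at S828, F1257. After flipping Y the toolpath is (103.46,94.76) → (100.93,70.08) → (112.22,44.24) → (137.33,17.24).

G21
G90
G0 X103.46 Y94.76
M3 S828
G1 X100.93 Y70.08 F1257
G1 X112.22 Y44.24 F1257
G1 X137.33 Y17.24 F1257
M5
G0 X0.00 Y0.00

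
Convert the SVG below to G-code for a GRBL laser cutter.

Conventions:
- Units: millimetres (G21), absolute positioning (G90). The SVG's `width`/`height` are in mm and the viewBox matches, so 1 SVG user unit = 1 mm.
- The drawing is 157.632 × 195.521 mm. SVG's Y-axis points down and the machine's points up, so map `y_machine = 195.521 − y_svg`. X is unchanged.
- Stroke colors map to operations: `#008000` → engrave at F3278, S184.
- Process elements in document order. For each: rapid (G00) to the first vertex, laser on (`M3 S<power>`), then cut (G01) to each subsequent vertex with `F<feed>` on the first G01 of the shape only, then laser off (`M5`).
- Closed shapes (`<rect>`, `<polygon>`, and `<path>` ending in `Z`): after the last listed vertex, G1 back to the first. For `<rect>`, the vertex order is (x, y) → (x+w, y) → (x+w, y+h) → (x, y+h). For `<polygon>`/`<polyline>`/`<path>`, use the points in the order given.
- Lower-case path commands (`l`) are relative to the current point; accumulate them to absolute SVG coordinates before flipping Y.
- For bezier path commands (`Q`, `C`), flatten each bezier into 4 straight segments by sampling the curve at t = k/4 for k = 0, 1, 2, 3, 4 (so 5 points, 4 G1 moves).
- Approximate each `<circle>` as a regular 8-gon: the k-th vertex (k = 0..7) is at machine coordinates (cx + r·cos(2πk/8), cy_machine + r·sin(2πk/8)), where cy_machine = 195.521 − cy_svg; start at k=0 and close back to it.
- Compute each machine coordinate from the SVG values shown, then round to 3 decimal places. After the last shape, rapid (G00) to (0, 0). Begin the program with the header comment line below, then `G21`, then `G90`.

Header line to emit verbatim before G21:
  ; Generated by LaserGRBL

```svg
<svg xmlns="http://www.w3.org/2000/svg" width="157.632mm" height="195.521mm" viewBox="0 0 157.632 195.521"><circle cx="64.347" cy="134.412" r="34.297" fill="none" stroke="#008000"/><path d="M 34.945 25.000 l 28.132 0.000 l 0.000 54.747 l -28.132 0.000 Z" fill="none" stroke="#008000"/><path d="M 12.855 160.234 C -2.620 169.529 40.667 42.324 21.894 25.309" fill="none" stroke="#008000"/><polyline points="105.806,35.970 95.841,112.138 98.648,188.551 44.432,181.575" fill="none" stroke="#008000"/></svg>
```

1 u = 1 mm; y_m = 195.521 − y.

[1] `<circle>` circle, #008000→engrave S184 F3278: (98.644,61.109) → (88.599,85.361) → (64.347,95.406) → (40.095,85.361) → (30.050,61.109) → (40.095,36.857) → (64.347,26.812) → (88.599,36.857) → (98.644,61.109) (closed)

[2] `<path>` rectangle, #008000→engrave S184 F3278: (34.945,170.521) → (63.077,170.521) → (63.077,115.774) → (34.945,115.774) → (34.945,170.521) (closed)

[3] `<path>` cubic bezier, #008000→engrave S184 F3278: (12.855,35.287) → (10.379,50.055) → (18.611,92.883) → (26.225,140.645) → (21.894,170.212)

[4] `<polyline>` open polyline, #008000→engrave S184 F3278: (105.806,159.551) → (95.841,83.383) → (98.648,6.970) → (44.432,13.946)

; Generated by LaserGRBL
G21
G90
G00 X98.644 Y61.109
M3 S184
G01 X88.599 Y85.361 F3278
G01 X64.347 Y95.406
G01 X40.095 Y85.361
G01 X30.050 Y61.109
G01 X40.095 Y36.857
G01 X64.347 Y26.812
G01 X88.599 Y36.857
G01 X98.644 Y61.109
M5
G00 X34.945 Y170.521
M3 S184
G01 X63.077 Y170.521 F3278
G01 X63.077 Y115.774
G01 X34.945 Y115.774
G01 X34.945 Y170.521
M5
G00 X12.855 Y35.287
M3 S184
G01 X10.379 Y50.055 F3278
G01 X18.611 Y92.883
G01 X26.225 Y140.645
G01 X21.894 Y170.212
M5
G00 X105.806 Y159.551
M3 S184
G01 X95.841 Y83.383 F3278
G01 X98.648 Y6.970
G01 X44.432 Y13.946
M5
G00 X0.000 Y0.000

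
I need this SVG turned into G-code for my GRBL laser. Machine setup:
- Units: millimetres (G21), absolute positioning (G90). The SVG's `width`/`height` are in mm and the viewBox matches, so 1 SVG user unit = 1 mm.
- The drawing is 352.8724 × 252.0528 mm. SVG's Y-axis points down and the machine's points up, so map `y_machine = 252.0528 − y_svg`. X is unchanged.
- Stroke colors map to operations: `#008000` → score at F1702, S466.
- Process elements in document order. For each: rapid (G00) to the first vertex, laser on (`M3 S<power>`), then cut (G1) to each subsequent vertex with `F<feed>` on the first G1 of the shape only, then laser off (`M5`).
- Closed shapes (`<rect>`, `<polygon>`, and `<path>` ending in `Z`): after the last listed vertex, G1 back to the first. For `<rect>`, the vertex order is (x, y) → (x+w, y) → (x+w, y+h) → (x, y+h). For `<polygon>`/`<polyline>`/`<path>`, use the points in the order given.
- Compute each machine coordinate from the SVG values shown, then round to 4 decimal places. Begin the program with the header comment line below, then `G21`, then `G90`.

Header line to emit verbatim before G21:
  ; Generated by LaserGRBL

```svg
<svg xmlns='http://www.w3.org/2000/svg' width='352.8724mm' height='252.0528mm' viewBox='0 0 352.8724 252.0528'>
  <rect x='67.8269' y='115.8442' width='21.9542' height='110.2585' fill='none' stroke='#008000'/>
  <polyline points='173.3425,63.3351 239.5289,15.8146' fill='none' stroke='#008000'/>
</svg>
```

; Generated by LaserGRBL
G21
G90
G00 X67.8269 Y136.2086
M3 S466
G1 X89.7811 Y136.2086 F1702
G1 X89.7811 Y25.9501
G1 X67.8269 Y25.9501
G1 X67.8269 Y136.2086
M5
G00 X173.3425 Y188.7177
M3 S466
G1 X239.5289 Y236.2382 F1702
M5

1 u = 1 mm; y_m = 252.0528 − y.

[1] `<rect>` rectangle, #008000→score S466 F1702: (67.8269,136.2086) → (89.7811,136.2086) → (89.7811,25.9501) → (67.8269,25.9501) → (67.8269,136.2086) (closed)

[2] `<polyline>` line segment, #008000→score S466 F1702: (173.3425,188.7177) → (239.5289,236.2382)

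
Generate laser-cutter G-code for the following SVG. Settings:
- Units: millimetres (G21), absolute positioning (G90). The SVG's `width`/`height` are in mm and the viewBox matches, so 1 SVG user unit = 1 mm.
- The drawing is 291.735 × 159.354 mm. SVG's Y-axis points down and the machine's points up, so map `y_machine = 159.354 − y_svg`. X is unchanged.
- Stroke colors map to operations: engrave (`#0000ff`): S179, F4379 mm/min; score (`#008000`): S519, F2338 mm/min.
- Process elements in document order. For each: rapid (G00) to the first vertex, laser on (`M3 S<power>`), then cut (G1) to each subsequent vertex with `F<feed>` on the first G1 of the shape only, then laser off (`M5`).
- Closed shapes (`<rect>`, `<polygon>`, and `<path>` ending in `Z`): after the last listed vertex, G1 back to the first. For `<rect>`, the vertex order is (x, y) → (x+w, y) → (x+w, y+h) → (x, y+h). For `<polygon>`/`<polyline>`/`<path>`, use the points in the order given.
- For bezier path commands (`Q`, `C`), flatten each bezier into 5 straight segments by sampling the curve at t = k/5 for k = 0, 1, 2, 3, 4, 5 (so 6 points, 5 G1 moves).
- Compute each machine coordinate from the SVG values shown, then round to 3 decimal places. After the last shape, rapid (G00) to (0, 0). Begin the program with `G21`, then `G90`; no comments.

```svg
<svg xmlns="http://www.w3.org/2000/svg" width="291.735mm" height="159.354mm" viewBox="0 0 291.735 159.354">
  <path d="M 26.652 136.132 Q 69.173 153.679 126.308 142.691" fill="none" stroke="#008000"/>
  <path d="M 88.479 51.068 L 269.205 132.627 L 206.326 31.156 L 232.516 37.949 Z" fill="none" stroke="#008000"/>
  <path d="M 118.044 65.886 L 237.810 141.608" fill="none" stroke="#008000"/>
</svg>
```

Since the viewBox matches the mm dimensions, user units are millimetres directly. The only transform is the Y-flip y_m = 159.354 − y_svg.

Shape 1 is a quadratic bezier drawn with `<path>`. Its stroke #008000 means score at S519, F2338. After flipping Y the toolpath is (26.652,23.222) → (44.245,17.345) → (63.007,13.750) → (82.938,12.438) → (104.039,13.409) → (126.308,16.663).

Shape 2 is a closed polygon drawn with `<path>`. Its stroke #008000 means score at S519, F2338. After flipping Y the toolpath is (88.479,108.286) → (269.205,26.727) → (206.326,128.198) → (232.516,121.405) → (88.479,108.286), returning to the start.

Shape 3 is a line segment drawn with `<path>`. Its stroke #008000 means score at S519, F2338. After flipping Y the toolpath is (118.044,93.468) → (237.810,17.746).

G21
G90
G00 X26.652 Y23.222
M3 S519
G1 X44.245 Y17.345 F2338
G1 X63.007 Y13.750
G1 X82.938 Y12.438
G1 X104.039 Y13.409
G1 X126.308 Y16.663
M5
G00 X88.479 Y108.286
M3 S519
G1 X269.205 Y26.727 F2338
G1 X206.326 Y128.198
G1 X232.516 Y121.405
G1 X88.479 Y108.286
M5
G00 X118.044 Y93.468
M3 S519
G1 X237.810 Y17.746 F2338
M5
G00 X0.000 Y0.000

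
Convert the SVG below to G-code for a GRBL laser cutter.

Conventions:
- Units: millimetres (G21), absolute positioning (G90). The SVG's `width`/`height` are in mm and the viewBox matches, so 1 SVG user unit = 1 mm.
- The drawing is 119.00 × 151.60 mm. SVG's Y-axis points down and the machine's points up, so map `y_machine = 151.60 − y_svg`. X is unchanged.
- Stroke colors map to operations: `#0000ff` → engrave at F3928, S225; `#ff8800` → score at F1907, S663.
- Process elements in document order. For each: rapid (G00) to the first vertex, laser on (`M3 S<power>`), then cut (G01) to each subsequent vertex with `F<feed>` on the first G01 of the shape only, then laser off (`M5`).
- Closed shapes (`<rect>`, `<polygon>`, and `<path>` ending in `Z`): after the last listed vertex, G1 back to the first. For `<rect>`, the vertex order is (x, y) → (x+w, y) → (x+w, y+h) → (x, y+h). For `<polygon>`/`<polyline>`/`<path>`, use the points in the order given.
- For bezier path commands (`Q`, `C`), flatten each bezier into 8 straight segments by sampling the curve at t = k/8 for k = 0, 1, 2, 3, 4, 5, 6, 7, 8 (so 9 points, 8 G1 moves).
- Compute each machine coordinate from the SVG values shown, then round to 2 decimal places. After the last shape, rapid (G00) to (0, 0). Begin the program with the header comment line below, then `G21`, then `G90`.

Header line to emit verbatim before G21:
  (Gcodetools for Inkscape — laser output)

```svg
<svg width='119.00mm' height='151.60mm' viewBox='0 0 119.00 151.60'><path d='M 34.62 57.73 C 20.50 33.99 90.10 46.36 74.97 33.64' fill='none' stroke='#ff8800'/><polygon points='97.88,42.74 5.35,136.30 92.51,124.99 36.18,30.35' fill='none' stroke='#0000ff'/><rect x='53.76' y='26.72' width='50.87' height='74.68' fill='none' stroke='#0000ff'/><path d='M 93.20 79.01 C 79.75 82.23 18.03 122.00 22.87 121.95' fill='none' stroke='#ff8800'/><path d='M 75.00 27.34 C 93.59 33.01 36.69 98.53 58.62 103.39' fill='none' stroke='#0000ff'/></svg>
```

Since the viewBox matches the mm dimensions, user units are millimetres directly. The only transform is the Y-flip y_m = 151.60 − y_svg.

Shape 1 is a cubic bezier drawn with `<path>`. Its stroke #ff8800 means score at S663, F1907. After flipping Y the toolpath is (34.62,93.87) → (32.92,101.20) → (37.10,105.86) → (45.17,108.57) → (55.17,110.05) → (65.13,111.01) → (73.06,112.17) → (77.00,114.25) → (74.97,117.96).

Shape 2 is a closed polygon drawn with `<polygon>`. Its stroke #0000ff means engrave at S225, F3928. After flipping Y the toolpath is (97.88,108.86) → (5.35,15.30) → (92.51,26.61) → (36.18,121.25) → (97.88,108.86), returning to the start.

Shape 3 is a rectangle drawn with `<rect>`. Its stroke #0000ff means engrave at S225, F3928. After flipping Y the toolpath is (53.76,124.88) → (104.63,124.88) → (104.63,50.20) → (53.76,50.20) → (53.76,124.88), returning to the start.

Shape 4 is a cubic bezier drawn with `<path>`. Its stroke #ff8800 means score at S663, F1907. After flipping Y the toolpath is (93.20,72.59) → (86.12,69.82) → (75.86,64.52) → (63.76,57.58) → (51.18,49.89) → (39.45,42.37) → (29.93,35.89) → (23.95,31.35) → (22.87,29.65).

Shape 5 is a cubic bezier drawn with `<path>`. Its stroke #0000ff means engrave at S225, F3928. After flipping Y the toolpath is (75.00,124.26) → (78.73,119.56) → (77.20,110.67) → (72.20,98.99) → (65.56,85.93) → (59.07,72.91) → (54.54,61.35) → (53.79,52.64) → (58.62,48.21).

(Gcodetools for Inkscape — laser output)
G21
G90
G00 X34.62 Y93.87
M3 S663
G01 X32.92 Y101.20 F1907
G01 X37.10 Y105.86
G01 X45.17 Y108.57
G01 X55.17 Y110.05
G01 X65.13 Y111.01
G01 X73.06 Y112.17
G01 X77.00 Y114.25
G01 X74.97 Y117.96
M5
G00 X97.88 Y108.86
M3 S225
G01 X5.35 Y15.30 F3928
G01 X92.51 Y26.61
G01 X36.18 Y121.25
G01 X97.88 Y108.86
M5
G00 X53.76 Y124.88
M3 S225
G01 X104.63 Y124.88 F3928
G01 X104.63 Y50.20
G01 X53.76 Y50.20
G01 X53.76 Y124.88
M5
G00 X93.20 Y72.59
M3 S663
G01 X86.12 Y69.82 F1907
G01 X75.86 Y64.52
G01 X63.76 Y57.58
G01 X51.18 Y49.89
G01 X39.45 Y42.37
G01 X29.93 Y35.89
G01 X23.95 Y31.35
G01 X22.87 Y29.65
M5
G00 X75.00 Y124.26
M3 S225
G01 X78.73 Y119.56 F3928
G01 X77.20 Y110.67
G01 X72.20 Y98.99
G01 X65.56 Y85.93
G01 X59.07 Y72.91
G01 X54.54 Y61.35
G01 X53.79 Y52.64
G01 X58.62 Y48.21
M5
G00 X0.00 Y0.00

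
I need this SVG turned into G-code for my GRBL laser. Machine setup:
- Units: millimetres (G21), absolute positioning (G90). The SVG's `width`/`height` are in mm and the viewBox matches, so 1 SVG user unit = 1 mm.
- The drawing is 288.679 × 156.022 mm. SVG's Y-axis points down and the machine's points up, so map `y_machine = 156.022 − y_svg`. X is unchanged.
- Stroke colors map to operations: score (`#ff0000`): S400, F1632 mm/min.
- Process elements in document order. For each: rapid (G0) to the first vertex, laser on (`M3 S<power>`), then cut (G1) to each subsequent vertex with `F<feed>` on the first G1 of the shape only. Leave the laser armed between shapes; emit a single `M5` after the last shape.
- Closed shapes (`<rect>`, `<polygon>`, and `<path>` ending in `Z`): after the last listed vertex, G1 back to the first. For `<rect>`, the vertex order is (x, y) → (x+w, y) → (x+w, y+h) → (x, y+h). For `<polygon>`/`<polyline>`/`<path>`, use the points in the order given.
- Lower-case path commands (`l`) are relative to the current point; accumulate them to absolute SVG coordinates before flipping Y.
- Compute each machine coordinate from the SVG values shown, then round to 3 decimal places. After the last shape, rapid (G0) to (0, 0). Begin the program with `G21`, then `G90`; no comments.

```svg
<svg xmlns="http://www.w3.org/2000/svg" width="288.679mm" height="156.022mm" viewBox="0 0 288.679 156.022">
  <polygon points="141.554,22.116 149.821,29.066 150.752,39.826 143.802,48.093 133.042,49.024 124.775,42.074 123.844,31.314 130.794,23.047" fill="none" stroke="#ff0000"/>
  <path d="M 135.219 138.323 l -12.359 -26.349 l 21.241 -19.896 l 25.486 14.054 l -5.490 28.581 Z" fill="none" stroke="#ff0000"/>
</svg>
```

G21
G90
G0 X141.554 Y133.906
M3 S400
G1 X149.821 Y126.956 F1632
G1 X150.752 Y116.196
G1 X143.802 Y107.929
G1 X133.042 Y106.998
G1 X124.775 Y113.948
G1 X123.844 Y124.708
G1 X130.794 Y132.975
G1 X141.554 Y133.906
G0 X135.219 Y17.699
M3 S400
G1 X122.860 Y44.048 F1632
G1 X144.101 Y63.944
G1 X169.587 Y49.890
G1 X164.097 Y21.309
G1 X135.219 Y17.699
M5
G0 X0.000 Y0.000

Since the viewBox matches the mm dimensions, user units are millimetres directly. The only transform is the Y-flip y_m = 156.022 − y_svg.

Shape 1 is a regular polygon drawn with `<polygon>`. Its stroke #ff0000 means score at S400, F1632. After flipping Y the toolpath is (141.554,133.906) → (149.821,126.956) → (150.752,116.196) → (143.802,107.929) → (133.042,106.998) → (124.775,113.948) → (123.844,124.708) → (130.794,132.975) → (141.554,133.906), returning to the start.

Shape 2 is a regular polygon drawn with `<path>`. Its stroke #ff0000 means score at S400, F1632. After flipping Y the toolpath is (135.219,17.699) → (122.860,44.048) → (144.101,63.944) → (169.587,49.890) → (164.097,21.309) → (135.219,17.699), returning to the start.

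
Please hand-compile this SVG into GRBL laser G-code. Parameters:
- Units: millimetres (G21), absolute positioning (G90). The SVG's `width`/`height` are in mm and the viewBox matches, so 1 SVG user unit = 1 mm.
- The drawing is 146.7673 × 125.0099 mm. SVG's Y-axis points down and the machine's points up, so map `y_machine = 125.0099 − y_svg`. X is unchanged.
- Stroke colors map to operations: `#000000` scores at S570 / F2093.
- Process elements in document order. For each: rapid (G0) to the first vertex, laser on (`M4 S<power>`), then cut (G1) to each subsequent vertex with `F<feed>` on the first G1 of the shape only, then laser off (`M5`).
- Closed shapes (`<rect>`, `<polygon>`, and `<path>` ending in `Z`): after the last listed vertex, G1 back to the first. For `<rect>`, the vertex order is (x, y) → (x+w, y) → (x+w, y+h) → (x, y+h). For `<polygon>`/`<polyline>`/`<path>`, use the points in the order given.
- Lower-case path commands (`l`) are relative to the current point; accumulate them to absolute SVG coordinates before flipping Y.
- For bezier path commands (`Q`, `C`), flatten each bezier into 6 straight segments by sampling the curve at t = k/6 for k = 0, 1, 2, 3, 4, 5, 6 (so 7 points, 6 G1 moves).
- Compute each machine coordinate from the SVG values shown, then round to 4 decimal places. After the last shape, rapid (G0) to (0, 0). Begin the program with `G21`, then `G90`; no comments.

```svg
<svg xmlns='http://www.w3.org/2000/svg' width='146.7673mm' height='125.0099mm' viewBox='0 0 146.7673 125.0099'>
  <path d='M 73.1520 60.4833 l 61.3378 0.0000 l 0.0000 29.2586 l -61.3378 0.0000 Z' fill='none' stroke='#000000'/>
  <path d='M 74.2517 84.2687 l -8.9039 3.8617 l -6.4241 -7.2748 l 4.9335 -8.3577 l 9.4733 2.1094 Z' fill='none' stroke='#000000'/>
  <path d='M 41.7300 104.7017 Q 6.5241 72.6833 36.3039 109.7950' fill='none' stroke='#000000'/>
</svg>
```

Since the viewBox matches the mm dimensions, user units are millimetres directly. The only transform is the Y-flip y_m = 125.0099 − y_svg.

Shape 1 is a rectangle drawn with `<path>`. Its stroke #000000 means score at S570, F2093. After flipping Y the toolpath is (73.1520,64.5266) → (134.4898,64.5266) → (134.4898,35.2680) → (73.1520,35.2680) → (73.1520,64.5266), returning to the start.

Shape 2 is a regular polygon drawn with `<path>`. Its stroke #000000 means score at S570, F2093. After flipping Y the toolpath is (74.2517,40.7412) → (65.3478,36.8795) → (58.9237,44.1543) → (63.8572,52.5120) → (73.3305,50.4026) → (74.2517,40.7412), returning to the start.

Shape 3 is a quadratic bezier drawn with `<path>`. Its stroke #000000 means score at S570, F2093. After flipping Y the toolpath is (41.7300,20.3082) → (31.7999,29.0607) → (25.4800,33.9727) → (22.7705,35.0441) → (23.6713,32.2749) → (28.1825,25.6652) → (36.3039,15.2149).

G21
G90
G0 X73.1520 Y64.5266
M4 S570
G1 X134.4898 Y64.5266 F2093
G1 X134.4898 Y35.2680
G1 X73.1520 Y35.2680
G1 X73.1520 Y64.5266
M5
G0 X74.2517 Y40.7412
M4 S570
G1 X65.3478 Y36.8795 F2093
G1 X58.9237 Y44.1543
G1 X63.8572 Y52.5120
G1 X73.3305 Y50.4026
G1 X74.2517 Y40.7412
M5
G0 X41.7300 Y20.3082
M4 S570
G1 X31.7999 Y29.0607 F2093
G1 X25.4800 Y33.9727
G1 X22.7705 Y35.0441
G1 X23.6713 Y32.2749
G1 X28.1825 Y25.6652
G1 X36.3039 Y15.2149
M5
G0 X0.0000 Y0.0000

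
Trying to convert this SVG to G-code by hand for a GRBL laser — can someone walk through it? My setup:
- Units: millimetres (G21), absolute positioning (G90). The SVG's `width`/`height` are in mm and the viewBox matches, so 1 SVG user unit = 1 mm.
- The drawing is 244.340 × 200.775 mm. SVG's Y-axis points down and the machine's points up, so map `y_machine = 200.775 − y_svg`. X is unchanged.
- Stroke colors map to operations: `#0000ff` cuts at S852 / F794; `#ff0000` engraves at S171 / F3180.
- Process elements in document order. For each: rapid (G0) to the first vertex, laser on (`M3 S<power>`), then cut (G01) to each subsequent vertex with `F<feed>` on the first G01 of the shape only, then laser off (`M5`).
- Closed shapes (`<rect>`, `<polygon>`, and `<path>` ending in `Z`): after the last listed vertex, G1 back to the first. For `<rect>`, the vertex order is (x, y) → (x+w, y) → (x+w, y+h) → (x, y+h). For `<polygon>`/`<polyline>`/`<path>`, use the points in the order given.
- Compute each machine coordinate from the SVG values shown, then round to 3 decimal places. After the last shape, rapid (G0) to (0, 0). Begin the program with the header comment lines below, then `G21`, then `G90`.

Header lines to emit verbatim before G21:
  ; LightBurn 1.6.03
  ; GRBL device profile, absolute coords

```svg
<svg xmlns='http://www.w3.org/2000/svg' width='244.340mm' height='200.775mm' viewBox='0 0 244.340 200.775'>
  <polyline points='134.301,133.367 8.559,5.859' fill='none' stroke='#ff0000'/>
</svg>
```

; LightBurn 1.6.03
; GRBL device profile, absolute coords
G21
G90
G0 X134.301 Y67.408
M3 S171
G01 X8.559 Y194.916 F3180
M5
G0 X0.000 Y0.000

Since the viewBox matches the mm dimensions, user units are millimetres directly. The only transform is the Y-flip y_m = 200.775 − y_svg.

Shape 1 is a line segment drawn with `<polyline>`. Its stroke #ff0000 means engrave at S171, F3180. After flipping Y the toolpath is (134.301,67.408) → (8.559,194.916).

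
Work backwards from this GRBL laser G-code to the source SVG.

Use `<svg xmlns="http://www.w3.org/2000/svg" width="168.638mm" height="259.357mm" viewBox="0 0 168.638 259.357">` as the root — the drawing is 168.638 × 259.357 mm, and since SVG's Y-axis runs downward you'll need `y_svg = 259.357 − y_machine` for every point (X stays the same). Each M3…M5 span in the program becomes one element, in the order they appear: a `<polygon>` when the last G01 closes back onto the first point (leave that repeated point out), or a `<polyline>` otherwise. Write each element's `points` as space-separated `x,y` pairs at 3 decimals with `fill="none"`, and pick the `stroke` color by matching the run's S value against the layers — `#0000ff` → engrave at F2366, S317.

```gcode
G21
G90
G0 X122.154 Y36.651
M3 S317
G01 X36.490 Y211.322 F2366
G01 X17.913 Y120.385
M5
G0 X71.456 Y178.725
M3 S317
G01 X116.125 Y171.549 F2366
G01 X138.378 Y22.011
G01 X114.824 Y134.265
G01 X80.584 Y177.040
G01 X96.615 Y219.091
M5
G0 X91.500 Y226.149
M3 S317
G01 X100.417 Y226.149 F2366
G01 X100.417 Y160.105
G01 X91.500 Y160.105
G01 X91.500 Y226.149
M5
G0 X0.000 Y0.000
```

Machine Y-up, SVG Y-down with viewBox height 259.357, so y_svg = 259.357 − y_machine; X carries over. Every run uses S317, so all elements get stroke `#0000ff` (engrave).

Run 1: The run is open, so emit a `<polyline>` with points (Y-flipped): 122.154,222.706 36.490,48.035 17.913,138.972.

Run 2: The run is open, so emit a `<polyline>` with points (Y-flipped): 71.456,80.632 116.125,87.808 138.378,237.346 114.824,125.092 80.584,82.317 96.615,40.266.

Run 3: The run returns to its start, so emit a `<polygon>` with points (Y-flipped): 91.500,33.208 100.417,33.208 100.417,99.252 91.500,99.252.

<svg xmlns="http://www.w3.org/2000/svg" width="168.638mm" height="259.357mm" viewBox="0 0 168.638 259.357">
  <polyline points="122.154,222.706 36.490,48.035 17.913,138.972" fill="none" stroke="#0000ff"/>
  <polyline points="71.456,80.632 116.125,87.808 138.378,237.346 114.824,125.092 80.584,82.317 96.615,40.266" fill="none" stroke="#0000ff"/>
  <polygon points="91.500,33.208 100.417,33.208 100.417,99.252 91.500,99.252" fill="none" stroke="#0000ff"/>
</svg>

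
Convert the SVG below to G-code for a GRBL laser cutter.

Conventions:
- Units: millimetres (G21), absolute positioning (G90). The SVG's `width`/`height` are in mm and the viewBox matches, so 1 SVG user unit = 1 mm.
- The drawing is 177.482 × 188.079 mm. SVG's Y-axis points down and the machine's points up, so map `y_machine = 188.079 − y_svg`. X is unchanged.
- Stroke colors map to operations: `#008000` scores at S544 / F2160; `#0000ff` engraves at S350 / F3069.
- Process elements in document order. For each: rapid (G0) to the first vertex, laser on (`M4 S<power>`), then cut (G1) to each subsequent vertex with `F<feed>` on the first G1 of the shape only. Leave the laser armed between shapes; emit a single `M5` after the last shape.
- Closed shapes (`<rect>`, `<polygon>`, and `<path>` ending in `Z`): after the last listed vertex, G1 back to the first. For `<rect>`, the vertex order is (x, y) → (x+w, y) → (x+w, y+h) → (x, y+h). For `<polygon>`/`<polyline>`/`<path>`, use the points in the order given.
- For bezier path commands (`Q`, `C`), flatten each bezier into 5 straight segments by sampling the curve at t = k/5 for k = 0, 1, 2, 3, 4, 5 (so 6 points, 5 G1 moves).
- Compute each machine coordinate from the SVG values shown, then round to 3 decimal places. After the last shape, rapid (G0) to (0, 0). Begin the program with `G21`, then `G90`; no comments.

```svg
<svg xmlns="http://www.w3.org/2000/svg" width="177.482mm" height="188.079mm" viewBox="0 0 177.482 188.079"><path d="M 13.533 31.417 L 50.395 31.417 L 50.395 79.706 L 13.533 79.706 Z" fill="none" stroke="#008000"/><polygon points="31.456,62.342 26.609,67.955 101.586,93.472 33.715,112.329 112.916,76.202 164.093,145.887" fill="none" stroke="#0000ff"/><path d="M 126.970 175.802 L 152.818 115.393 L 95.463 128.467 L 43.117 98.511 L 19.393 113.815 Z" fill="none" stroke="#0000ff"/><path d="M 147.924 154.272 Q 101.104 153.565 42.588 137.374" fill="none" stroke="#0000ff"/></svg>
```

G21
G90
G0 X13.533 Y156.662
M4 S544
G1 X50.395 Y156.662 F2160
G1 X50.395 Y108.373
G1 X13.533 Y108.373
G1 X13.533 Y156.662
G0 X31.456 Y125.737
M4 S350
G1 X26.609 Y120.124 F3069
G1 X101.586 Y94.607
G1 X33.715 Y75.750
G1 X112.916 Y111.877
G1 X164.093 Y42.192
G1 X31.456 Y125.737
G0 X126.970 Y12.277
M4 S350
G1 X152.818 Y72.686 F3069
G1 X95.463 Y59.612
G1 X43.117 Y89.568
G1 X19.393 Y74.264
G1 X126.970 Y12.277
G0 X147.924 Y33.807
M4 S350
G1 X128.728 Y34.709 F3069
G1 X108.597 Y36.850
G1 X87.529 Y40.230
G1 X65.527 Y44.848
G1 X42.588 Y50.705
M5
G0 X0.000 Y0.000

Since the viewBox matches the mm dimensions, user units are millimetres directly. The only transform is the Y-flip y_m = 188.079 − y_svg.

Shape 1 is a rectangle drawn with `<path>`. Its stroke #008000 means score at S544, F2160. After flipping Y the toolpath is (13.533,156.662) → (50.395,156.662) → (50.395,108.373) → (13.533,108.373) → (13.533,156.662), returning to the start.

Shape 2 is a closed polygon drawn with `<polygon>`. Its stroke #0000ff means engrave at S350, F3069. After flipping Y the toolpath is (31.456,125.737) → (26.609,120.124) → (101.586,94.607) → (33.715,75.750) → (112.916,111.877) → (164.093,42.192) → (31.456,125.737), returning to the start.

Shape 3 is a closed polygon drawn with `<path>`. Its stroke #0000ff means engrave at S350, F3069. After flipping Y the toolpath is (126.970,12.277) → (152.818,72.686) → (95.463,59.612) → (43.117,89.568) → (19.393,74.264) → (126.970,12.277), returning to the start.

Shape 4 is a quadratic bezier drawn with `<path>`. Its stroke #0000ff means engrave at S350, F3069. After flipping Y the toolpath is (147.924,33.807) → (128.728,34.709) → (108.597,36.850) → (87.529,40.230) → (65.527,44.848) → (42.588,50.705).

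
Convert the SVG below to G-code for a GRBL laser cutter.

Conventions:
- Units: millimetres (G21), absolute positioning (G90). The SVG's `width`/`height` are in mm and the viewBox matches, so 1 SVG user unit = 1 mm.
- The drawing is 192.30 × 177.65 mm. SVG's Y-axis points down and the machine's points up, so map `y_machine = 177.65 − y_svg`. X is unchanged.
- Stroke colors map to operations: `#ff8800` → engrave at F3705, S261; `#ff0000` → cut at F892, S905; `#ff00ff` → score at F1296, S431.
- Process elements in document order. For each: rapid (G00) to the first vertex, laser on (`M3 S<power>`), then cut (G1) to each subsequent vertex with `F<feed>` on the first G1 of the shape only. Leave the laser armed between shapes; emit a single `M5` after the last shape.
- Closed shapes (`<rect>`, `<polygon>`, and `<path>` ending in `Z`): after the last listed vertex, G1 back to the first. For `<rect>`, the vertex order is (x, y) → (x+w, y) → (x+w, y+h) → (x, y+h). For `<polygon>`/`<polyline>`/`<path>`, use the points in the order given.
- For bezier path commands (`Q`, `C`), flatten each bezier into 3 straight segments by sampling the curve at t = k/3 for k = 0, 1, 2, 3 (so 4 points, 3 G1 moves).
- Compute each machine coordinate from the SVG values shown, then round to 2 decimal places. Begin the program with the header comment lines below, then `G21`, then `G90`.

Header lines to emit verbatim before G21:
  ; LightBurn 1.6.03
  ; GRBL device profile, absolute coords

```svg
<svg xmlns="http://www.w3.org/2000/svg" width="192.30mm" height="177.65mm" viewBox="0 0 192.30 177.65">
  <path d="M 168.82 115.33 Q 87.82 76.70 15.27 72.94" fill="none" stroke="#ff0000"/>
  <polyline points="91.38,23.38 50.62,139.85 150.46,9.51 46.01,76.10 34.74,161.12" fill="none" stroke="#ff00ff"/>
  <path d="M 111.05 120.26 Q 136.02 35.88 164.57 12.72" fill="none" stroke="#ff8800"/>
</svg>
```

viewBox `0 0 192.30 177.65` with mm width/height → 1 unit = 1 mm. Flip: y_m = 177.65 − y_svg.

**Shape 1** — `<path>` quadratic bezier, stroke `#ff0000` → cut (S905, F892). Control points (SVG): P0=(168.82,115.33), P1=(87.82,76.70), P2=(15.27,72.94); sampled at t=k/3. Machine vertices: (168.82,62.32) → (115.76,84.20) → (64.58,98.33) → (15.27,104.71). Open path.

**Shape 2** — `<polyline>` open polyline, stroke `#ff00ff` → score (S431, F1296). Machine vertices: (91.38,154.27) → (50.62,37.80) → (150.46,168.14) → (46.01,101.55) → (34.74,16.53). Open path.

**Shape 3** — `<path>` quadratic bezier, stroke `#ff8800` → engrave (S261, F3705). Control points (SVG): P0=(111.05,120.26), P1=(136.02,35.88), P2=(164.57,12.72); sampled at t=k/3. Machine vertices: (111.05,57.39) → (128.09,106.84) → (145.93,142.69) → (164.57,164.93). Open path.

; LightBurn 1.6.03
; GRBL device profile, absolute coords
G21
G90
G00 X168.82 Y62.32
M3 S905
G1 X115.76 Y84.20 F892
G1 X64.58 Y98.33
G1 X15.27 Y104.71
G00 X91.38 Y154.27
M3 S431
G1 X50.62 Y37.80 F1296
G1 X150.46 Y168.14
G1 X46.01 Y101.55
G1 X34.74 Y16.53
G00 X111.05 Y57.39
M3 S261
G1 X128.09 Y106.84 F3705
G1 X145.93 Y142.69
G1 X164.57 Y164.93
M5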